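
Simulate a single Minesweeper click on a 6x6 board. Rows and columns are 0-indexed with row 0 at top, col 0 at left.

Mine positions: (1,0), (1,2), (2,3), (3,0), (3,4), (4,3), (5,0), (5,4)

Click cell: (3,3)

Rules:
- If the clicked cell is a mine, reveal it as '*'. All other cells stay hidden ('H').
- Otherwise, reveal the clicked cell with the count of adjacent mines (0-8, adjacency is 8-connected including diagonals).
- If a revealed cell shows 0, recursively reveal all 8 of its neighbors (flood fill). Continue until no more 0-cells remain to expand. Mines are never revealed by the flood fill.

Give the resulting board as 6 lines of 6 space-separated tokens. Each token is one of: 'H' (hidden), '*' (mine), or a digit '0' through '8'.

H H H H H H
H H H H H H
H H H H H H
H H H 3 H H
H H H H H H
H H H H H H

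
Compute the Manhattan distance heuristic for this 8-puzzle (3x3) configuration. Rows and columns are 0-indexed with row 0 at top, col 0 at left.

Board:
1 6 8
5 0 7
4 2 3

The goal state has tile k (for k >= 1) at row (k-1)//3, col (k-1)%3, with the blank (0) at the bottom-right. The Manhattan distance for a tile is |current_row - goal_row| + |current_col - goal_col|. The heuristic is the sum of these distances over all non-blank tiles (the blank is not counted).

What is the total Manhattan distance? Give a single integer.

Answer: 14

Derivation:
Tile 1: at (0,0), goal (0,0), distance |0-0|+|0-0| = 0
Tile 6: at (0,1), goal (1,2), distance |0-1|+|1-2| = 2
Tile 8: at (0,2), goal (2,1), distance |0-2|+|2-1| = 3
Tile 5: at (1,0), goal (1,1), distance |1-1|+|0-1| = 1
Tile 7: at (1,2), goal (2,0), distance |1-2|+|2-0| = 3
Tile 4: at (2,0), goal (1,0), distance |2-1|+|0-0| = 1
Tile 2: at (2,1), goal (0,1), distance |2-0|+|1-1| = 2
Tile 3: at (2,2), goal (0,2), distance |2-0|+|2-2| = 2
Sum: 0 + 2 + 3 + 1 + 3 + 1 + 2 + 2 = 14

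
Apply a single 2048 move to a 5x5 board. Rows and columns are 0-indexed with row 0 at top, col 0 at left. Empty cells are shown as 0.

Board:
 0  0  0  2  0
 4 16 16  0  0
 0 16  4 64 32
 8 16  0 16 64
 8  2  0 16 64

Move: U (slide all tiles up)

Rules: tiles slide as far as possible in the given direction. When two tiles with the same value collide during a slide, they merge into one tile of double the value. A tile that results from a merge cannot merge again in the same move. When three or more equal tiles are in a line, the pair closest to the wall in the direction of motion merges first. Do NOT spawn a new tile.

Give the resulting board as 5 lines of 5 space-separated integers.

Answer:   4  32  16   2  32
 16  16   4  64 128
  0   2   0  32   0
  0   0   0   0   0
  0   0   0   0   0

Derivation:
Slide up:
col 0: [0, 4, 0, 8, 8] -> [4, 16, 0, 0, 0]
col 1: [0, 16, 16, 16, 2] -> [32, 16, 2, 0, 0]
col 2: [0, 16, 4, 0, 0] -> [16, 4, 0, 0, 0]
col 3: [2, 0, 64, 16, 16] -> [2, 64, 32, 0, 0]
col 4: [0, 0, 32, 64, 64] -> [32, 128, 0, 0, 0]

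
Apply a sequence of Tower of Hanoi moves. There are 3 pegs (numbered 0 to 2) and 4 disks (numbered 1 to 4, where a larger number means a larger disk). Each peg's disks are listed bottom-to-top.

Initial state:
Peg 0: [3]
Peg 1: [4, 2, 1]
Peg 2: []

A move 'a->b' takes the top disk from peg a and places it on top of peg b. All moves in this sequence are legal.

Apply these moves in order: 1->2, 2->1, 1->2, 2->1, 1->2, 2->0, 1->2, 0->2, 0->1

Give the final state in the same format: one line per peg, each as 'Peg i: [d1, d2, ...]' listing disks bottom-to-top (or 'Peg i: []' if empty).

After move 1 (1->2):
Peg 0: [3]
Peg 1: [4, 2]
Peg 2: [1]

After move 2 (2->1):
Peg 0: [3]
Peg 1: [4, 2, 1]
Peg 2: []

After move 3 (1->2):
Peg 0: [3]
Peg 1: [4, 2]
Peg 2: [1]

After move 4 (2->1):
Peg 0: [3]
Peg 1: [4, 2, 1]
Peg 2: []

After move 5 (1->2):
Peg 0: [3]
Peg 1: [4, 2]
Peg 2: [1]

After move 6 (2->0):
Peg 0: [3, 1]
Peg 1: [4, 2]
Peg 2: []

After move 7 (1->2):
Peg 0: [3, 1]
Peg 1: [4]
Peg 2: [2]

After move 8 (0->2):
Peg 0: [3]
Peg 1: [4]
Peg 2: [2, 1]

After move 9 (0->1):
Peg 0: []
Peg 1: [4, 3]
Peg 2: [2, 1]

Answer: Peg 0: []
Peg 1: [4, 3]
Peg 2: [2, 1]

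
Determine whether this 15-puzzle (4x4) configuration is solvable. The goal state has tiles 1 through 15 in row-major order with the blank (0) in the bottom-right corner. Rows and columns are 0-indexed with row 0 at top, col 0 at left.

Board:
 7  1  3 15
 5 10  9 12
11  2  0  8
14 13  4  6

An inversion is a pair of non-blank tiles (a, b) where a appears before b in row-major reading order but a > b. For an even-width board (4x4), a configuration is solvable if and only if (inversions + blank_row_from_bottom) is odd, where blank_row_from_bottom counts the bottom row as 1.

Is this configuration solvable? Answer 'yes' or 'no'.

Answer: yes

Derivation:
Inversions: 45
Blank is in row 2 (0-indexed from top), which is row 2 counting from the bottom (bottom = 1).
45 + 2 = 47, which is odd, so the puzzle is solvable.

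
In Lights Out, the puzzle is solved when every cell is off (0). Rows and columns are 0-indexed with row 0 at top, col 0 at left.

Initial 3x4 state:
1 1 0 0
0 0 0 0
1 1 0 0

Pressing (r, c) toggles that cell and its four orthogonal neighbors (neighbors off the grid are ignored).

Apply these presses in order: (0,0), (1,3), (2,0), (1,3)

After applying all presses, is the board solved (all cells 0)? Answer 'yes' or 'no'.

After press 1 at (0,0):
0 0 0 0
1 0 0 0
1 1 0 0

After press 2 at (1,3):
0 0 0 1
1 0 1 1
1 1 0 1

After press 3 at (2,0):
0 0 0 1
0 0 1 1
0 0 0 1

After press 4 at (1,3):
0 0 0 0
0 0 0 0
0 0 0 0

Lights still on: 0

Answer: yes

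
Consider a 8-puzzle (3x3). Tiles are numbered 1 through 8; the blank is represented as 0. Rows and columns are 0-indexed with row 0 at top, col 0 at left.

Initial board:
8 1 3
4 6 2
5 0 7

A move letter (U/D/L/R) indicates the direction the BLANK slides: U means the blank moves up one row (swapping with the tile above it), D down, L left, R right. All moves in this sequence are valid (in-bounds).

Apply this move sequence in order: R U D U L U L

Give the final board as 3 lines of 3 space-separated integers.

After move 1 (R):
8 1 3
4 6 2
5 7 0

After move 2 (U):
8 1 3
4 6 0
5 7 2

After move 3 (D):
8 1 3
4 6 2
5 7 0

After move 4 (U):
8 1 3
4 6 0
5 7 2

After move 5 (L):
8 1 3
4 0 6
5 7 2

After move 6 (U):
8 0 3
4 1 6
5 7 2

After move 7 (L):
0 8 3
4 1 6
5 7 2

Answer: 0 8 3
4 1 6
5 7 2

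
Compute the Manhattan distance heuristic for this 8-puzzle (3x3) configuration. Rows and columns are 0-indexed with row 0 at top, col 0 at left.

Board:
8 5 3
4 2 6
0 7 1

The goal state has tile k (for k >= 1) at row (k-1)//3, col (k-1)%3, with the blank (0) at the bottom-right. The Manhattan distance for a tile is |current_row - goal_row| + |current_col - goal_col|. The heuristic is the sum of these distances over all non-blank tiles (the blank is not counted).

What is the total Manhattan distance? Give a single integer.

Answer: 10

Derivation:
Tile 8: at (0,0), goal (2,1), distance |0-2|+|0-1| = 3
Tile 5: at (0,1), goal (1,1), distance |0-1|+|1-1| = 1
Tile 3: at (0,2), goal (0,2), distance |0-0|+|2-2| = 0
Tile 4: at (1,0), goal (1,0), distance |1-1|+|0-0| = 0
Tile 2: at (1,1), goal (0,1), distance |1-0|+|1-1| = 1
Tile 6: at (1,2), goal (1,2), distance |1-1|+|2-2| = 0
Tile 7: at (2,1), goal (2,0), distance |2-2|+|1-0| = 1
Tile 1: at (2,2), goal (0,0), distance |2-0|+|2-0| = 4
Sum: 3 + 1 + 0 + 0 + 1 + 0 + 1 + 4 = 10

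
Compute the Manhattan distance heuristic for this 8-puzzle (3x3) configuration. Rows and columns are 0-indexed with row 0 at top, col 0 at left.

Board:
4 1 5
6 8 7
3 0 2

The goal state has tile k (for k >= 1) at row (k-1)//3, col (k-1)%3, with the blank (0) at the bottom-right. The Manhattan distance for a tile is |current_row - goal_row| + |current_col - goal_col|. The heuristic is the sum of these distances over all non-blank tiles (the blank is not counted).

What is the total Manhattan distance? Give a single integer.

Tile 4: at (0,0), goal (1,0), distance |0-1|+|0-0| = 1
Tile 1: at (0,1), goal (0,0), distance |0-0|+|1-0| = 1
Tile 5: at (0,2), goal (1,1), distance |0-1|+|2-1| = 2
Tile 6: at (1,0), goal (1,2), distance |1-1|+|0-2| = 2
Tile 8: at (1,1), goal (2,1), distance |1-2|+|1-1| = 1
Tile 7: at (1,2), goal (2,0), distance |1-2|+|2-0| = 3
Tile 3: at (2,0), goal (0,2), distance |2-0|+|0-2| = 4
Tile 2: at (2,2), goal (0,1), distance |2-0|+|2-1| = 3
Sum: 1 + 1 + 2 + 2 + 1 + 3 + 4 + 3 = 17

Answer: 17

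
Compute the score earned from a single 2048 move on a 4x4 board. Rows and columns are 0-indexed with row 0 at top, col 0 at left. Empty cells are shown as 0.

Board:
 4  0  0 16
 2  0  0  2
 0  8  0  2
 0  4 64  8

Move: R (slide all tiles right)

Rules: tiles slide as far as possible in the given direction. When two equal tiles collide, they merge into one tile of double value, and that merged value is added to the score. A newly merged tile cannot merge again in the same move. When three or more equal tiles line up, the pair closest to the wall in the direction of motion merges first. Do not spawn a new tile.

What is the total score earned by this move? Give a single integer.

Answer: 4

Derivation:
Slide right:
row 0: [4, 0, 0, 16] -> [0, 0, 4, 16]  score +0 (running 0)
row 1: [2, 0, 0, 2] -> [0, 0, 0, 4]  score +4 (running 4)
row 2: [0, 8, 0, 2] -> [0, 0, 8, 2]  score +0 (running 4)
row 3: [0, 4, 64, 8] -> [0, 4, 64, 8]  score +0 (running 4)
Board after move:
 0  0  4 16
 0  0  0  4
 0  0  8  2
 0  4 64  8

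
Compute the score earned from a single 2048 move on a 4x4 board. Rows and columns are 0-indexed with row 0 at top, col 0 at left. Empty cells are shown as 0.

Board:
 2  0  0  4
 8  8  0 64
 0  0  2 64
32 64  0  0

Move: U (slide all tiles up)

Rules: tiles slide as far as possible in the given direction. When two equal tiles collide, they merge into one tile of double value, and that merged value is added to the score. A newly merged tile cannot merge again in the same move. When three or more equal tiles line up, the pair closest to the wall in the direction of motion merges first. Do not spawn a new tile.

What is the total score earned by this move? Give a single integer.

Slide up:
col 0: [2, 8, 0, 32] -> [2, 8, 32, 0]  score +0 (running 0)
col 1: [0, 8, 0, 64] -> [8, 64, 0, 0]  score +0 (running 0)
col 2: [0, 0, 2, 0] -> [2, 0, 0, 0]  score +0 (running 0)
col 3: [4, 64, 64, 0] -> [4, 128, 0, 0]  score +128 (running 128)
Board after move:
  2   8   2   4
  8  64   0 128
 32   0   0   0
  0   0   0   0

Answer: 128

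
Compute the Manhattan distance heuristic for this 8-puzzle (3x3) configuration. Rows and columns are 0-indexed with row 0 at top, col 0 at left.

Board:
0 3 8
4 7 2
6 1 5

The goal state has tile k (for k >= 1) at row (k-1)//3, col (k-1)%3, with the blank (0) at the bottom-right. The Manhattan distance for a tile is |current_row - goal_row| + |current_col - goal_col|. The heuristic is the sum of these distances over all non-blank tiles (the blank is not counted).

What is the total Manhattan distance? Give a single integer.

Answer: 16

Derivation:
Tile 3: (0,1)->(0,2) = 1
Tile 8: (0,2)->(2,1) = 3
Tile 4: (1,0)->(1,0) = 0
Tile 7: (1,1)->(2,0) = 2
Tile 2: (1,2)->(0,1) = 2
Tile 6: (2,0)->(1,2) = 3
Tile 1: (2,1)->(0,0) = 3
Tile 5: (2,2)->(1,1) = 2
Sum: 1 + 3 + 0 + 2 + 2 + 3 + 3 + 2 = 16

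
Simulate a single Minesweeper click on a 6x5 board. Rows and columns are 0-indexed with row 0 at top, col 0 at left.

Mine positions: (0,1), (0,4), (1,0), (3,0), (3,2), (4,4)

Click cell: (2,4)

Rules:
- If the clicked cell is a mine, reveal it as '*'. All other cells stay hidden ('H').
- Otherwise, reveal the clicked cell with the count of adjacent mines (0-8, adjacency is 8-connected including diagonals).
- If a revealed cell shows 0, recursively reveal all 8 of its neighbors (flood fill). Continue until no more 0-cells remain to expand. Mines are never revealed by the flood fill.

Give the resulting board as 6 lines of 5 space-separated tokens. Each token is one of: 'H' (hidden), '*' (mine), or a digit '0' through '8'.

H H H H H
H H H 1 1
H H H 1 0
H H H 2 1
H H H H H
H H H H H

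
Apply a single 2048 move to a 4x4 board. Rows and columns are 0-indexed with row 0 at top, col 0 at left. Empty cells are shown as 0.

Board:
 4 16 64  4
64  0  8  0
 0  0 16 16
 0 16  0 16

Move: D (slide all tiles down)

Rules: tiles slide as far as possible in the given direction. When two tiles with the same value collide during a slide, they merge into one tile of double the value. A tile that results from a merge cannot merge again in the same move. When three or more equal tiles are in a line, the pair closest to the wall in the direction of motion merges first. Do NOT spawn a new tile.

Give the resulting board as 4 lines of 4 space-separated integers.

Slide down:
col 0: [4, 64, 0, 0] -> [0, 0, 4, 64]
col 1: [16, 0, 0, 16] -> [0, 0, 0, 32]
col 2: [64, 8, 16, 0] -> [0, 64, 8, 16]
col 3: [4, 0, 16, 16] -> [0, 0, 4, 32]

Answer:  0  0  0  0
 0  0 64  0
 4  0  8  4
64 32 16 32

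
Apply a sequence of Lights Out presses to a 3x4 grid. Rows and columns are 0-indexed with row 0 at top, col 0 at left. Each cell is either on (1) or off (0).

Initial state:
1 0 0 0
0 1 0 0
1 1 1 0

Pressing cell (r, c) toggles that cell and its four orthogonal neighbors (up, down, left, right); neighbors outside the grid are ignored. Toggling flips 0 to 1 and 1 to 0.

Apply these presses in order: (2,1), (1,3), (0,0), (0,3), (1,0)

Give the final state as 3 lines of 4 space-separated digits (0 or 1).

After press 1 at (2,1):
1 0 0 0
0 0 0 0
0 0 0 0

After press 2 at (1,3):
1 0 0 1
0 0 1 1
0 0 0 1

After press 3 at (0,0):
0 1 0 1
1 0 1 1
0 0 0 1

After press 4 at (0,3):
0 1 1 0
1 0 1 0
0 0 0 1

After press 5 at (1,0):
1 1 1 0
0 1 1 0
1 0 0 1

Answer: 1 1 1 0
0 1 1 0
1 0 0 1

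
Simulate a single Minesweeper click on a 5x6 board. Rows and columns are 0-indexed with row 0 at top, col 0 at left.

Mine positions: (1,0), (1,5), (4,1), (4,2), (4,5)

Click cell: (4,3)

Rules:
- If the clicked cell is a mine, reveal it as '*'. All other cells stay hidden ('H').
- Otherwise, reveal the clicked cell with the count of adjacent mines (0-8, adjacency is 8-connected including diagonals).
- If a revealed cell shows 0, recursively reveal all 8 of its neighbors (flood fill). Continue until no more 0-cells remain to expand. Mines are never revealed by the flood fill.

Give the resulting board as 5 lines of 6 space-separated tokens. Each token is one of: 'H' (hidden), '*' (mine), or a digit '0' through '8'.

H H H H H H
H H H H H H
H H H H H H
H H H H H H
H H H 1 H H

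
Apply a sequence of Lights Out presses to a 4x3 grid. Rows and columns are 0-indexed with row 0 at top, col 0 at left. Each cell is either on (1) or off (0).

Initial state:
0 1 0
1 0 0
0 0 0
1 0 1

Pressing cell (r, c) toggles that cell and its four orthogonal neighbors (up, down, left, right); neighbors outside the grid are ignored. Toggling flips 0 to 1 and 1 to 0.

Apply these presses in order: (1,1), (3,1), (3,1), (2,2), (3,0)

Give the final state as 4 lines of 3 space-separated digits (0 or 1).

Answer: 0 0 0
0 1 0
1 0 1
0 1 0

Derivation:
After press 1 at (1,1):
0 0 0
0 1 1
0 1 0
1 0 1

After press 2 at (3,1):
0 0 0
0 1 1
0 0 0
0 1 0

After press 3 at (3,1):
0 0 0
0 1 1
0 1 0
1 0 1

After press 4 at (2,2):
0 0 0
0 1 0
0 0 1
1 0 0

After press 5 at (3,0):
0 0 0
0 1 0
1 0 1
0 1 0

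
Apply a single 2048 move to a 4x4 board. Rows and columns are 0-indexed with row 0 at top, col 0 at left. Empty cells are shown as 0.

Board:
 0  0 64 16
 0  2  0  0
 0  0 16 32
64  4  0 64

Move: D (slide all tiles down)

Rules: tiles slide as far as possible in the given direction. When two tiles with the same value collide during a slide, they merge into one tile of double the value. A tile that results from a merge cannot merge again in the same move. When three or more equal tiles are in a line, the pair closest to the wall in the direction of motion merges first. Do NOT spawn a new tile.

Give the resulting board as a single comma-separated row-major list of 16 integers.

Answer: 0, 0, 0, 0, 0, 0, 0, 16, 0, 2, 64, 32, 64, 4, 16, 64

Derivation:
Slide down:
col 0: [0, 0, 0, 64] -> [0, 0, 0, 64]
col 1: [0, 2, 0, 4] -> [0, 0, 2, 4]
col 2: [64, 0, 16, 0] -> [0, 0, 64, 16]
col 3: [16, 0, 32, 64] -> [0, 16, 32, 64]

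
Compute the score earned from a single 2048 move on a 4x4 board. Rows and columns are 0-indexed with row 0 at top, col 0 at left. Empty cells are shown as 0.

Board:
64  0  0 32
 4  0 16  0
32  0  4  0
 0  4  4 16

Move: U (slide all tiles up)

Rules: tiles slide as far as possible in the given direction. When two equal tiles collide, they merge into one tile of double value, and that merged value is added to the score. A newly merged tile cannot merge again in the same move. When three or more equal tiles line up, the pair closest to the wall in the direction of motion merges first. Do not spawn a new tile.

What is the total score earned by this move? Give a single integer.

Slide up:
col 0: [64, 4, 32, 0] -> [64, 4, 32, 0]  score +0 (running 0)
col 1: [0, 0, 0, 4] -> [4, 0, 0, 0]  score +0 (running 0)
col 2: [0, 16, 4, 4] -> [16, 8, 0, 0]  score +8 (running 8)
col 3: [32, 0, 0, 16] -> [32, 16, 0, 0]  score +0 (running 8)
Board after move:
64  4 16 32
 4  0  8 16
32  0  0  0
 0  0  0  0

Answer: 8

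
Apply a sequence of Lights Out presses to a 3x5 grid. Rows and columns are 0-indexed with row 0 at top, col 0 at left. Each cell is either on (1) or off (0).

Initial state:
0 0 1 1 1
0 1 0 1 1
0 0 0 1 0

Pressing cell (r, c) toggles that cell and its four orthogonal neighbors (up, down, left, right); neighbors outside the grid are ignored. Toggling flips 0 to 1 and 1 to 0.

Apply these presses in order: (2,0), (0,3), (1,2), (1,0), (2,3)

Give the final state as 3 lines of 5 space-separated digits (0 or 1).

After press 1 at (2,0):
0 0 1 1 1
1 1 0 1 1
1 1 0 1 0

After press 2 at (0,3):
0 0 0 0 0
1 1 0 0 1
1 1 0 1 0

After press 3 at (1,2):
0 0 1 0 0
1 0 1 1 1
1 1 1 1 0

After press 4 at (1,0):
1 0 1 0 0
0 1 1 1 1
0 1 1 1 0

After press 5 at (2,3):
1 0 1 0 0
0 1 1 0 1
0 1 0 0 1

Answer: 1 0 1 0 0
0 1 1 0 1
0 1 0 0 1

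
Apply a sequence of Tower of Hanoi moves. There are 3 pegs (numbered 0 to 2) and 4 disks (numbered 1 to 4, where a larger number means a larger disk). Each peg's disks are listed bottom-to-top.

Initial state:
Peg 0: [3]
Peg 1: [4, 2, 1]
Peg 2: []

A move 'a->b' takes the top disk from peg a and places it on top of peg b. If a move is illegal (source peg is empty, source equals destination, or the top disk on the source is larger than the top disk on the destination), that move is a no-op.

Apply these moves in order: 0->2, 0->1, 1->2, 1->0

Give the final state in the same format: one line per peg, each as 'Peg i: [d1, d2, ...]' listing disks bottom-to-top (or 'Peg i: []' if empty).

Answer: Peg 0: [2]
Peg 1: [4]
Peg 2: [3, 1]

Derivation:
After move 1 (0->2):
Peg 0: []
Peg 1: [4, 2, 1]
Peg 2: [3]

After move 2 (0->1):
Peg 0: []
Peg 1: [4, 2, 1]
Peg 2: [3]

After move 3 (1->2):
Peg 0: []
Peg 1: [4, 2]
Peg 2: [3, 1]

After move 4 (1->0):
Peg 0: [2]
Peg 1: [4]
Peg 2: [3, 1]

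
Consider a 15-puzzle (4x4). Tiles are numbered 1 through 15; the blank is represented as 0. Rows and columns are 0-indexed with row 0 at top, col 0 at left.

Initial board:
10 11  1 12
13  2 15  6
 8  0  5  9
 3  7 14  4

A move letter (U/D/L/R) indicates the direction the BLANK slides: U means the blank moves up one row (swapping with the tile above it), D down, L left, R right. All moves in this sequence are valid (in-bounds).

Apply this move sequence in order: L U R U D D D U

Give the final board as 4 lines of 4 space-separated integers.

After move 1 (L):
10 11  1 12
13  2 15  6
 0  8  5  9
 3  7 14  4

After move 2 (U):
10 11  1 12
 0  2 15  6
13  8  5  9
 3  7 14  4

After move 3 (R):
10 11  1 12
 2  0 15  6
13  8  5  9
 3  7 14  4

After move 4 (U):
10  0  1 12
 2 11 15  6
13  8  5  9
 3  7 14  4

After move 5 (D):
10 11  1 12
 2  0 15  6
13  8  5  9
 3  7 14  4

After move 6 (D):
10 11  1 12
 2  8 15  6
13  0  5  9
 3  7 14  4

After move 7 (D):
10 11  1 12
 2  8 15  6
13  7  5  9
 3  0 14  4

After move 8 (U):
10 11  1 12
 2  8 15  6
13  0  5  9
 3  7 14  4

Answer: 10 11  1 12
 2  8 15  6
13  0  5  9
 3  7 14  4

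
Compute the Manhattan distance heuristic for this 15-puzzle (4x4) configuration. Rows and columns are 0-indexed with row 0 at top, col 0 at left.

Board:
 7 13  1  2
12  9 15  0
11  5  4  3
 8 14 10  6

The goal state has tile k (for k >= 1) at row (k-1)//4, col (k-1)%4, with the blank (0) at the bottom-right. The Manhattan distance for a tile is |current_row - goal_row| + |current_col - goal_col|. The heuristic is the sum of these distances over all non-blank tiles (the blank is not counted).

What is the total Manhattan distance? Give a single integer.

Tile 7: at (0,0), goal (1,2), distance |0-1|+|0-2| = 3
Tile 13: at (0,1), goal (3,0), distance |0-3|+|1-0| = 4
Tile 1: at (0,2), goal (0,0), distance |0-0|+|2-0| = 2
Tile 2: at (0,3), goal (0,1), distance |0-0|+|3-1| = 2
Tile 12: at (1,0), goal (2,3), distance |1-2|+|0-3| = 4
Tile 9: at (1,1), goal (2,0), distance |1-2|+|1-0| = 2
Tile 15: at (1,2), goal (3,2), distance |1-3|+|2-2| = 2
Tile 11: at (2,0), goal (2,2), distance |2-2|+|0-2| = 2
Tile 5: at (2,1), goal (1,0), distance |2-1|+|1-0| = 2
Tile 4: at (2,2), goal (0,3), distance |2-0|+|2-3| = 3
Tile 3: at (2,3), goal (0,2), distance |2-0|+|3-2| = 3
Tile 8: at (3,0), goal (1,3), distance |3-1|+|0-3| = 5
Tile 14: at (3,1), goal (3,1), distance |3-3|+|1-1| = 0
Tile 10: at (3,2), goal (2,1), distance |3-2|+|2-1| = 2
Tile 6: at (3,3), goal (1,1), distance |3-1|+|3-1| = 4
Sum: 3 + 4 + 2 + 2 + 4 + 2 + 2 + 2 + 2 + 3 + 3 + 5 + 0 + 2 + 4 = 40

Answer: 40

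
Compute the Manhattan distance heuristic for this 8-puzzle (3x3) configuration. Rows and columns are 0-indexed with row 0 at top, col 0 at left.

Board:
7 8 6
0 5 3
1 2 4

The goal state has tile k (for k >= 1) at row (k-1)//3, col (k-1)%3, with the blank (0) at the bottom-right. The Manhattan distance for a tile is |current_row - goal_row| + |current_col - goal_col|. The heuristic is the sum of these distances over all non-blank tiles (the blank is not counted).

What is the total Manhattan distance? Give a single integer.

Tile 7: at (0,0), goal (2,0), distance |0-2|+|0-0| = 2
Tile 8: at (0,1), goal (2,1), distance |0-2|+|1-1| = 2
Tile 6: at (0,2), goal (1,2), distance |0-1|+|2-2| = 1
Tile 5: at (1,1), goal (1,1), distance |1-1|+|1-1| = 0
Tile 3: at (1,2), goal (0,2), distance |1-0|+|2-2| = 1
Tile 1: at (2,0), goal (0,0), distance |2-0|+|0-0| = 2
Tile 2: at (2,1), goal (0,1), distance |2-0|+|1-1| = 2
Tile 4: at (2,2), goal (1,0), distance |2-1|+|2-0| = 3
Sum: 2 + 2 + 1 + 0 + 1 + 2 + 2 + 3 = 13

Answer: 13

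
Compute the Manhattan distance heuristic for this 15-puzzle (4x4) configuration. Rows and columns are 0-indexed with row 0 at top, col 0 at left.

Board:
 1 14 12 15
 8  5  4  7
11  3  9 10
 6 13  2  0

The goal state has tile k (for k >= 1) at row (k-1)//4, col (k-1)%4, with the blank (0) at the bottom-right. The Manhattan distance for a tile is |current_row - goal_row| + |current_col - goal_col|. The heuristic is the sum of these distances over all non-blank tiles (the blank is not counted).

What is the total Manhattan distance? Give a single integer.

Answer: 34

Derivation:
Tile 1: (0,0)->(0,0) = 0
Tile 14: (0,1)->(3,1) = 3
Tile 12: (0,2)->(2,3) = 3
Tile 15: (0,3)->(3,2) = 4
Tile 8: (1,0)->(1,3) = 3
Tile 5: (1,1)->(1,0) = 1
Tile 4: (1,2)->(0,3) = 2
Tile 7: (1,3)->(1,2) = 1
Tile 11: (2,0)->(2,2) = 2
Tile 3: (2,1)->(0,2) = 3
Tile 9: (2,2)->(2,0) = 2
Tile 10: (2,3)->(2,1) = 2
Tile 6: (3,0)->(1,1) = 3
Tile 13: (3,1)->(3,0) = 1
Tile 2: (3,2)->(0,1) = 4
Sum: 0 + 3 + 3 + 4 + 3 + 1 + 2 + 1 + 2 + 3 + 2 + 2 + 3 + 1 + 4 = 34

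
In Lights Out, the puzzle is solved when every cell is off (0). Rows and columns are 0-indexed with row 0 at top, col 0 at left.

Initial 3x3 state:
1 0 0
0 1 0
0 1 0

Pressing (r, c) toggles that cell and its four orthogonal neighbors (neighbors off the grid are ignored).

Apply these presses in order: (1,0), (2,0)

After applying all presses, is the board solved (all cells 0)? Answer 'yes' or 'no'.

After press 1 at (1,0):
0 0 0
1 0 0
1 1 0

After press 2 at (2,0):
0 0 0
0 0 0
0 0 0

Lights still on: 0

Answer: yes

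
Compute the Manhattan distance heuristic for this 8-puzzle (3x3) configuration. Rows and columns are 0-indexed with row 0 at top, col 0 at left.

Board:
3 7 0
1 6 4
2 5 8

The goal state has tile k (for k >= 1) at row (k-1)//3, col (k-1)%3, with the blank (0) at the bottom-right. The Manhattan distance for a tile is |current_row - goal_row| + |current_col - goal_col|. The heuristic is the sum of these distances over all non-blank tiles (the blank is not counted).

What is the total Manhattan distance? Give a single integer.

Tile 3: at (0,0), goal (0,2), distance |0-0|+|0-2| = 2
Tile 7: at (0,1), goal (2,0), distance |0-2|+|1-0| = 3
Tile 1: at (1,0), goal (0,0), distance |1-0|+|0-0| = 1
Tile 6: at (1,1), goal (1,2), distance |1-1|+|1-2| = 1
Tile 4: at (1,2), goal (1,0), distance |1-1|+|2-0| = 2
Tile 2: at (2,0), goal (0,1), distance |2-0|+|0-1| = 3
Tile 5: at (2,1), goal (1,1), distance |2-1|+|1-1| = 1
Tile 8: at (2,2), goal (2,1), distance |2-2|+|2-1| = 1
Sum: 2 + 3 + 1 + 1 + 2 + 3 + 1 + 1 = 14

Answer: 14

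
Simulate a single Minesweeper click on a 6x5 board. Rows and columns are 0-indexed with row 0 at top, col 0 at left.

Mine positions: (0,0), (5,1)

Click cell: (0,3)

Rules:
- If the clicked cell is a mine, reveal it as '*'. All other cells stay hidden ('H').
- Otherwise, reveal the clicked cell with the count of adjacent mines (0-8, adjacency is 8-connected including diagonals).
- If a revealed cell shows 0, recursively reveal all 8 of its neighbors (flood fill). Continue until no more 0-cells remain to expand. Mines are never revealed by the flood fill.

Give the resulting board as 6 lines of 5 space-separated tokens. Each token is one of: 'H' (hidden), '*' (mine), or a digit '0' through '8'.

H 1 0 0 0
1 1 0 0 0
0 0 0 0 0
0 0 0 0 0
1 1 1 0 0
H H 1 0 0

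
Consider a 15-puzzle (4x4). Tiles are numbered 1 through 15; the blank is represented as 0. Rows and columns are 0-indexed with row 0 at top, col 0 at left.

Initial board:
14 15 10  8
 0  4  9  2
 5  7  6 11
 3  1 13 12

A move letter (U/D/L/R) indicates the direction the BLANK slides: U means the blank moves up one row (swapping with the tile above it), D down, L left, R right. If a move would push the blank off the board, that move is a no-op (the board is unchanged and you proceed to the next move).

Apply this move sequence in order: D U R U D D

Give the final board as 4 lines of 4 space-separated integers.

After move 1 (D):
14 15 10  8
 5  4  9  2
 0  7  6 11
 3  1 13 12

After move 2 (U):
14 15 10  8
 0  4  9  2
 5  7  6 11
 3  1 13 12

After move 3 (R):
14 15 10  8
 4  0  9  2
 5  7  6 11
 3  1 13 12

After move 4 (U):
14  0 10  8
 4 15  9  2
 5  7  6 11
 3  1 13 12

After move 5 (D):
14 15 10  8
 4  0  9  2
 5  7  6 11
 3  1 13 12

After move 6 (D):
14 15 10  8
 4  7  9  2
 5  0  6 11
 3  1 13 12

Answer: 14 15 10  8
 4  7  9  2
 5  0  6 11
 3  1 13 12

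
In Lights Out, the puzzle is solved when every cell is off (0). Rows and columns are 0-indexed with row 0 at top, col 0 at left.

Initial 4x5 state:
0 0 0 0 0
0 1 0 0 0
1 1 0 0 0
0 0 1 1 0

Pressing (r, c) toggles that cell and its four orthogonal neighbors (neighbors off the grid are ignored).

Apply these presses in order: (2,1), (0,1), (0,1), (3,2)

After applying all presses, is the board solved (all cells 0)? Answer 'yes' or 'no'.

After press 1 at (2,1):
0 0 0 0 0
0 0 0 0 0
0 0 1 0 0
0 1 1 1 0

After press 2 at (0,1):
1 1 1 0 0
0 1 0 0 0
0 0 1 0 0
0 1 1 1 0

After press 3 at (0,1):
0 0 0 0 0
0 0 0 0 0
0 0 1 0 0
0 1 1 1 0

After press 4 at (3,2):
0 0 0 0 0
0 0 0 0 0
0 0 0 0 0
0 0 0 0 0

Lights still on: 0

Answer: yes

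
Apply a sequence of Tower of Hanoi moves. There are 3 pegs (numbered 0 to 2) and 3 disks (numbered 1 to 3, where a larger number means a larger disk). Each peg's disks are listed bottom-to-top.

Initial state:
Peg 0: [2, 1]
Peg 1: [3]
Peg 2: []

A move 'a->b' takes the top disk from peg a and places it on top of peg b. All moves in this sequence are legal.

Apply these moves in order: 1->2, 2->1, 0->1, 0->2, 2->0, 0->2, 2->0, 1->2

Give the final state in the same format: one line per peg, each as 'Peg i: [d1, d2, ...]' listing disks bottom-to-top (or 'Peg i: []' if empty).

Answer: Peg 0: [2]
Peg 1: [3]
Peg 2: [1]

Derivation:
After move 1 (1->2):
Peg 0: [2, 1]
Peg 1: []
Peg 2: [3]

After move 2 (2->1):
Peg 0: [2, 1]
Peg 1: [3]
Peg 2: []

After move 3 (0->1):
Peg 0: [2]
Peg 1: [3, 1]
Peg 2: []

After move 4 (0->2):
Peg 0: []
Peg 1: [3, 1]
Peg 2: [2]

After move 5 (2->0):
Peg 0: [2]
Peg 1: [3, 1]
Peg 2: []

After move 6 (0->2):
Peg 0: []
Peg 1: [3, 1]
Peg 2: [2]

After move 7 (2->0):
Peg 0: [2]
Peg 1: [3, 1]
Peg 2: []

After move 8 (1->2):
Peg 0: [2]
Peg 1: [3]
Peg 2: [1]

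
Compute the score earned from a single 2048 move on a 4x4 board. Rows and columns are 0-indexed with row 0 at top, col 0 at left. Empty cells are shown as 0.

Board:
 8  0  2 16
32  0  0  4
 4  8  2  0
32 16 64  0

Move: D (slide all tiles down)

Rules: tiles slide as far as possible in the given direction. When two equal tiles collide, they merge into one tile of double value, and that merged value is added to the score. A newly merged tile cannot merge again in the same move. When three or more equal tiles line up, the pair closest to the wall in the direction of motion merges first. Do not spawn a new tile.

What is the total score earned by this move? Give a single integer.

Slide down:
col 0: [8, 32, 4, 32] -> [8, 32, 4, 32]  score +0 (running 0)
col 1: [0, 0, 8, 16] -> [0, 0, 8, 16]  score +0 (running 0)
col 2: [2, 0, 2, 64] -> [0, 0, 4, 64]  score +4 (running 4)
col 3: [16, 4, 0, 0] -> [0, 0, 16, 4]  score +0 (running 4)
Board after move:
 8  0  0  0
32  0  0  0
 4  8  4 16
32 16 64  4

Answer: 4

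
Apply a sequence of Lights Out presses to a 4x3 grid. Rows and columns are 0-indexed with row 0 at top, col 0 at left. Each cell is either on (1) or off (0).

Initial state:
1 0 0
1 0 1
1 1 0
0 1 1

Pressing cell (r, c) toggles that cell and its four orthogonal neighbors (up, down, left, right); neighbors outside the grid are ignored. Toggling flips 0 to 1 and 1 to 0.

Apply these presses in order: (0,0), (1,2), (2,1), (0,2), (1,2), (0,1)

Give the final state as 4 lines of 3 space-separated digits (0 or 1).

After press 1 at (0,0):
0 1 0
0 0 1
1 1 0
0 1 1

After press 2 at (1,2):
0 1 1
0 1 0
1 1 1
0 1 1

After press 3 at (2,1):
0 1 1
0 0 0
0 0 0
0 0 1

After press 4 at (0,2):
0 0 0
0 0 1
0 0 0
0 0 1

After press 5 at (1,2):
0 0 1
0 1 0
0 0 1
0 0 1

After press 6 at (0,1):
1 1 0
0 0 0
0 0 1
0 0 1

Answer: 1 1 0
0 0 0
0 0 1
0 0 1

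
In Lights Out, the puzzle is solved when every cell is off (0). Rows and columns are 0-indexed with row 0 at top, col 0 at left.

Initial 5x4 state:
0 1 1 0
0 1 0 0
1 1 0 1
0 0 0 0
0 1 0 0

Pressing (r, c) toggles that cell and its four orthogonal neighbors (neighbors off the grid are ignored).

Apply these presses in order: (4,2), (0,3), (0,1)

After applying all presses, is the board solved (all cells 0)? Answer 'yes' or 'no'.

After press 1 at (4,2):
0 1 1 0
0 1 0 0
1 1 0 1
0 0 1 0
0 0 1 1

After press 2 at (0,3):
0 1 0 1
0 1 0 1
1 1 0 1
0 0 1 0
0 0 1 1

After press 3 at (0,1):
1 0 1 1
0 0 0 1
1 1 0 1
0 0 1 0
0 0 1 1

Lights still on: 10

Answer: no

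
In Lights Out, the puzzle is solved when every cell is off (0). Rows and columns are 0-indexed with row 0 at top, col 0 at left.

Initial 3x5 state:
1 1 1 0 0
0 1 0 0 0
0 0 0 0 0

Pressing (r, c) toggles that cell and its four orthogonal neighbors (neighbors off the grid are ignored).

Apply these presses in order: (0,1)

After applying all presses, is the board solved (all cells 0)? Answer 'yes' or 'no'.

Answer: yes

Derivation:
After press 1 at (0,1):
0 0 0 0 0
0 0 0 0 0
0 0 0 0 0

Lights still on: 0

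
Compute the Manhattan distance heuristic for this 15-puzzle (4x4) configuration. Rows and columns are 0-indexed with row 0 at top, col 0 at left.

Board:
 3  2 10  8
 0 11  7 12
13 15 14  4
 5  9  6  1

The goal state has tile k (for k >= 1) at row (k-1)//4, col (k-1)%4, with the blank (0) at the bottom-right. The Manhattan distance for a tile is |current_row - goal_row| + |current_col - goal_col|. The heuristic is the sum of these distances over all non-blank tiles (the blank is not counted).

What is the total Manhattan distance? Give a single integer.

Answer: 29

Derivation:
Tile 3: at (0,0), goal (0,2), distance |0-0|+|0-2| = 2
Tile 2: at (0,1), goal (0,1), distance |0-0|+|1-1| = 0
Tile 10: at (0,2), goal (2,1), distance |0-2|+|2-1| = 3
Tile 8: at (0,3), goal (1,3), distance |0-1|+|3-3| = 1
Tile 11: at (1,1), goal (2,2), distance |1-2|+|1-2| = 2
Tile 7: at (1,2), goal (1,2), distance |1-1|+|2-2| = 0
Tile 12: at (1,3), goal (2,3), distance |1-2|+|3-3| = 1
Tile 13: at (2,0), goal (3,0), distance |2-3|+|0-0| = 1
Tile 15: at (2,1), goal (3,2), distance |2-3|+|1-2| = 2
Tile 14: at (2,2), goal (3,1), distance |2-3|+|2-1| = 2
Tile 4: at (2,3), goal (0,3), distance |2-0|+|3-3| = 2
Tile 5: at (3,0), goal (1,0), distance |3-1|+|0-0| = 2
Tile 9: at (3,1), goal (2,0), distance |3-2|+|1-0| = 2
Tile 6: at (3,2), goal (1,1), distance |3-1|+|2-1| = 3
Tile 1: at (3,3), goal (0,0), distance |3-0|+|3-0| = 6
Sum: 2 + 0 + 3 + 1 + 2 + 0 + 1 + 1 + 2 + 2 + 2 + 2 + 2 + 3 + 6 = 29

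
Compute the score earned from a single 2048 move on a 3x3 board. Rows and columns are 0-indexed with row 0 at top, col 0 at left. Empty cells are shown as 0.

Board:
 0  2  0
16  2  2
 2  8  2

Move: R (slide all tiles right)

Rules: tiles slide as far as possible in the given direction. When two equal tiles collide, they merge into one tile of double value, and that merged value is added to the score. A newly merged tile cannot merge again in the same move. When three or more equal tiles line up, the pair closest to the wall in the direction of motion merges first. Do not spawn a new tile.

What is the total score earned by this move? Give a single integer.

Slide right:
row 0: [0, 2, 0] -> [0, 0, 2]  score +0 (running 0)
row 1: [16, 2, 2] -> [0, 16, 4]  score +4 (running 4)
row 2: [2, 8, 2] -> [2, 8, 2]  score +0 (running 4)
Board after move:
 0  0  2
 0 16  4
 2  8  2

Answer: 4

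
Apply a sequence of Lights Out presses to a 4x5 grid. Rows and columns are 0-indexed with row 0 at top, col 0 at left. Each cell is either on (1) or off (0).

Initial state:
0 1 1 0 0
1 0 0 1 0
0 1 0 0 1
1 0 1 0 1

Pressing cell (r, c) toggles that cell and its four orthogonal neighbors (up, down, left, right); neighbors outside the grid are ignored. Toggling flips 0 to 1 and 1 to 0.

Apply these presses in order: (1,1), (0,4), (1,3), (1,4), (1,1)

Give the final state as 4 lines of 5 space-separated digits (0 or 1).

Answer: 0 1 1 0 0
1 0 1 1 1
0 1 0 1 0
1 0 1 0 1

Derivation:
After press 1 at (1,1):
0 0 1 0 0
0 1 1 1 0
0 0 0 0 1
1 0 1 0 1

After press 2 at (0,4):
0 0 1 1 1
0 1 1 1 1
0 0 0 0 1
1 0 1 0 1

After press 3 at (1,3):
0 0 1 0 1
0 1 0 0 0
0 0 0 1 1
1 0 1 0 1

After press 4 at (1,4):
0 0 1 0 0
0 1 0 1 1
0 0 0 1 0
1 0 1 0 1

After press 5 at (1,1):
0 1 1 0 0
1 0 1 1 1
0 1 0 1 0
1 0 1 0 1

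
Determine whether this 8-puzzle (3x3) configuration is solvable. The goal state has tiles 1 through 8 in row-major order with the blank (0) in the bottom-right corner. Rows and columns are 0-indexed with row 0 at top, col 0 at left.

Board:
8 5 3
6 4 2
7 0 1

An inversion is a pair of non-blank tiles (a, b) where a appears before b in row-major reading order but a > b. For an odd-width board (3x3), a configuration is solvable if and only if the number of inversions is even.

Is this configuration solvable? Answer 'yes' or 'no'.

Answer: yes

Derivation:
Inversions (pairs i<j in row-major order where tile[i] > tile[j] > 0): 20
20 is even, so the puzzle is solvable.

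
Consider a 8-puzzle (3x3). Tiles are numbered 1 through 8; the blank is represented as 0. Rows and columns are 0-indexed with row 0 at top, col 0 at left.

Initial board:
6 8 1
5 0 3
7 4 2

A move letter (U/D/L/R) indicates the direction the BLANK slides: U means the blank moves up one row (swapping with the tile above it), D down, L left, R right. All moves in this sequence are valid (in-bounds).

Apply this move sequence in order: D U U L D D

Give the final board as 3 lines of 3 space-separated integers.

After move 1 (D):
6 8 1
5 4 3
7 0 2

After move 2 (U):
6 8 1
5 0 3
7 4 2

After move 3 (U):
6 0 1
5 8 3
7 4 2

After move 4 (L):
0 6 1
5 8 3
7 4 2

After move 5 (D):
5 6 1
0 8 3
7 4 2

After move 6 (D):
5 6 1
7 8 3
0 4 2

Answer: 5 6 1
7 8 3
0 4 2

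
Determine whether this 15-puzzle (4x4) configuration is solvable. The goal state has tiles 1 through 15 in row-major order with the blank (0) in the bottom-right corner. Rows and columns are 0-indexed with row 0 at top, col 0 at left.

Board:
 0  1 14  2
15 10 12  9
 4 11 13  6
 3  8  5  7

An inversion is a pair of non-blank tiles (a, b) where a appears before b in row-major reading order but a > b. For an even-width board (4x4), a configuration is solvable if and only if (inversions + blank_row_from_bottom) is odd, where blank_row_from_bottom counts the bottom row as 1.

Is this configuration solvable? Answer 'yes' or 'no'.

Answer: yes

Derivation:
Inversions: 59
Blank is in row 0 (0-indexed from top), which is row 4 counting from the bottom (bottom = 1).
59 + 4 = 63, which is odd, so the puzzle is solvable.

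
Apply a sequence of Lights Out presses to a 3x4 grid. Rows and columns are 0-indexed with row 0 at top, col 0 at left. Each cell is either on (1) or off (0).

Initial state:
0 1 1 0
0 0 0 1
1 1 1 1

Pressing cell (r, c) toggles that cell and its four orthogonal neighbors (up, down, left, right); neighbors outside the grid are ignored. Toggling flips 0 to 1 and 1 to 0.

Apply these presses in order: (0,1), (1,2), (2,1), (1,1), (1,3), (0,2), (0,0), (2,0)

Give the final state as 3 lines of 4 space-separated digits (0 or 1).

Answer: 0 1 0 0
1 0 0 1
1 0 1 0

Derivation:
After press 1 at (0,1):
1 0 0 0
0 1 0 1
1 1 1 1

After press 2 at (1,2):
1 0 1 0
0 0 1 0
1 1 0 1

After press 3 at (2,1):
1 0 1 0
0 1 1 0
0 0 1 1

After press 4 at (1,1):
1 1 1 0
1 0 0 0
0 1 1 1

After press 5 at (1,3):
1 1 1 1
1 0 1 1
0 1 1 0

After press 6 at (0,2):
1 0 0 0
1 0 0 1
0 1 1 0

After press 7 at (0,0):
0 1 0 0
0 0 0 1
0 1 1 0

After press 8 at (2,0):
0 1 0 0
1 0 0 1
1 0 1 0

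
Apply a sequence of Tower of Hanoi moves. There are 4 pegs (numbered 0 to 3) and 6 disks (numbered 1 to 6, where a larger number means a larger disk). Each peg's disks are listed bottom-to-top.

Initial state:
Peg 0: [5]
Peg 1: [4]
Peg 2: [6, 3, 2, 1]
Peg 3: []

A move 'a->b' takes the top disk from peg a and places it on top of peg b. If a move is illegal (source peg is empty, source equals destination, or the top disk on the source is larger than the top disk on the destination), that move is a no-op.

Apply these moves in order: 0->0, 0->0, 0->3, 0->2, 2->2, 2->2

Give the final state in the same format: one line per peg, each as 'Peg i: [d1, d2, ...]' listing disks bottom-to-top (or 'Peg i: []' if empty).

Answer: Peg 0: []
Peg 1: [4]
Peg 2: [6, 3, 2, 1]
Peg 3: [5]

Derivation:
After move 1 (0->0):
Peg 0: [5]
Peg 1: [4]
Peg 2: [6, 3, 2, 1]
Peg 3: []

After move 2 (0->0):
Peg 0: [5]
Peg 1: [4]
Peg 2: [6, 3, 2, 1]
Peg 3: []

After move 3 (0->3):
Peg 0: []
Peg 1: [4]
Peg 2: [6, 3, 2, 1]
Peg 3: [5]

After move 4 (0->2):
Peg 0: []
Peg 1: [4]
Peg 2: [6, 3, 2, 1]
Peg 3: [5]

After move 5 (2->2):
Peg 0: []
Peg 1: [4]
Peg 2: [6, 3, 2, 1]
Peg 3: [5]

After move 6 (2->2):
Peg 0: []
Peg 1: [4]
Peg 2: [6, 3, 2, 1]
Peg 3: [5]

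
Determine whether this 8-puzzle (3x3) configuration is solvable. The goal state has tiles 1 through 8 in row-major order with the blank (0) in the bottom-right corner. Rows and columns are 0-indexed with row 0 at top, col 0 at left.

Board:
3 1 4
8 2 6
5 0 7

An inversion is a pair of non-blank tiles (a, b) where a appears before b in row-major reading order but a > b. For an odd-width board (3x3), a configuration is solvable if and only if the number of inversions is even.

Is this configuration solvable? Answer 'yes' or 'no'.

Inversions (pairs i<j in row-major order where tile[i] > tile[j] > 0): 8
8 is even, so the puzzle is solvable.

Answer: yes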